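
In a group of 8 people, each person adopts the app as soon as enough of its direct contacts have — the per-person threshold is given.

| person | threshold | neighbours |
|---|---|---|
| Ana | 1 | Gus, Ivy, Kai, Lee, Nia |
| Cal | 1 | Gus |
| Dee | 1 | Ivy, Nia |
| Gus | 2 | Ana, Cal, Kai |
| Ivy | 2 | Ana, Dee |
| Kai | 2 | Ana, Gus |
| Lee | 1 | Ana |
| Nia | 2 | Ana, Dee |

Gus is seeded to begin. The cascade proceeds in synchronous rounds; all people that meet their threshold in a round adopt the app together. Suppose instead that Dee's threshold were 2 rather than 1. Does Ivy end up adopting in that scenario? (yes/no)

no

With Dee's threshold at 2:
Round 1 — Gus adopts the app (initial).
Round 2 — checking thresholds:
  Ana: 1 of 5 neighbours ≥ 1, adopts the app.
  Cal: 1 of 1 neighbours ≥ 1, adopts the app.
  Kai: 1 of 2 neighbours < 2, holds.
Round 3 — checking thresholds:
  Ivy: 1 of 2 neighbours < 2, holds.
  Kai: 2 of 2 neighbours ≥ 2, adopts the app.
  Lee: 1 of 1 neighbours ≥ 1, adopts the app.
  Nia: 1 of 2 neighbours < 2, holds.
Round 4 — no new adoptions; cascade stops.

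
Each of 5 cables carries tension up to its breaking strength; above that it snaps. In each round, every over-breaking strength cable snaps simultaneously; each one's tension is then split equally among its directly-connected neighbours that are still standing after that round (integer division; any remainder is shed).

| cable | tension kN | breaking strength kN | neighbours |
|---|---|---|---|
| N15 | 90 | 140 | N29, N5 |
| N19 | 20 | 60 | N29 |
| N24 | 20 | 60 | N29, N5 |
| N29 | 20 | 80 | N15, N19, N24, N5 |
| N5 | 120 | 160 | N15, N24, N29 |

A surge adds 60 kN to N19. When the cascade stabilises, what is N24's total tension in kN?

53

Round 1 — N19 at 80 > 60. N19 snaps.
  N19 sheds 80 kN to N29: 80 each.
    N29: 20+80 = 100 > 80
Round 2 — N29 snaps.
  N29 sheds 100 kN to N15, N24, N5: 33 each (1 lost).
    N15: 90+33 = 123 ≤ 140
    N24: 20+33 = 53 ≤ 60
    N5: 120+33 = 153 ≤ 160
No further breaks.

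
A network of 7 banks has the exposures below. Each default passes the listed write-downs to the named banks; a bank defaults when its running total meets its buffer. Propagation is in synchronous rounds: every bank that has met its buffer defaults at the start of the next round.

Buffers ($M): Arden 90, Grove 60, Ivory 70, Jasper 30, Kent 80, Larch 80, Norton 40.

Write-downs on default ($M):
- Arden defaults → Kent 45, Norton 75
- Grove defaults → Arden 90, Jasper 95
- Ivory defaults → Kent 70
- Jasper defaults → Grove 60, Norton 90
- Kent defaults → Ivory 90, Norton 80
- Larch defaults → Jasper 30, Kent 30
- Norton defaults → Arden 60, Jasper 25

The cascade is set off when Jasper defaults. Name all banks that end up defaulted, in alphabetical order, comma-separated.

Round 1 — Jasper defaults (initial).
  Grove: +60 → 60 ≥ 60
  Norton: +90 → 90 ≥ 40
Round 2 — Grove, Norton default.
  Arden: +90+60 → 150 ≥ 90
Round 3 — Arden defaults.
  Kent: +45 → 45 < 80
No further defaults.

Arden, Grove, Jasper, Norton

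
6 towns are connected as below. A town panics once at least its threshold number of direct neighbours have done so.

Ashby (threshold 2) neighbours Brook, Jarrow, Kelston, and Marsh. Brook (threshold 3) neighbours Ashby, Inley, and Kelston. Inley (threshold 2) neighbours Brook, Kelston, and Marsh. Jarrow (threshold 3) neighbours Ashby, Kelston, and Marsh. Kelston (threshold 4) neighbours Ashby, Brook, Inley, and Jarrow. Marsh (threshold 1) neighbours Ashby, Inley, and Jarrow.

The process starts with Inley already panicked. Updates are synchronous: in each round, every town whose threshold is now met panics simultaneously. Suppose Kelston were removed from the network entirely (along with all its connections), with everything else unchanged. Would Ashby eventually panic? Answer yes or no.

With Kelston removed:
Round 1 — Inley panics (initial).
Round 2 — checking thresholds:
  Brook: 1 of 2 neighbours < 3, below threshold.
  Marsh: 1 of 3 neighbours ≥ 1, panics.
Round 3 — no new panics; cascade stops.

no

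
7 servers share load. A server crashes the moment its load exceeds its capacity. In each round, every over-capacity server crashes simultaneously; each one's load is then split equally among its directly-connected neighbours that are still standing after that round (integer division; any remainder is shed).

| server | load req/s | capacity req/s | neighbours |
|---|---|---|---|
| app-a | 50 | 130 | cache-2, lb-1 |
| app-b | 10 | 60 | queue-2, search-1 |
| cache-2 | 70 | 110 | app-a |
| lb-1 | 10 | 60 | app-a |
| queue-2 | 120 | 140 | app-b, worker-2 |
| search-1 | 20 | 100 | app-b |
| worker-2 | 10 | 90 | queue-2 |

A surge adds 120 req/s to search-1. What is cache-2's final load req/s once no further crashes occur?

Round 1 — search-1 at 140 > 100. search-1 crashes.
  search-1 sheds 140 req/s to app-b: 140 each.
    app-b: 10+140 = 150 > 60
Round 2 — app-b crashes.
  app-b sheds 150 req/s to queue-2: 150 each.
    queue-2: 120+150 = 270 > 140
Round 3 — queue-2 crashes.
  queue-2 sheds 270 req/s to worker-2: 270 each.
    worker-2: 10+270 = 280 > 90
Round 4 — worker-2 crashes.
  worker-2 sheds 280 req/s: no online neighbours, lost.
No further crashes.

70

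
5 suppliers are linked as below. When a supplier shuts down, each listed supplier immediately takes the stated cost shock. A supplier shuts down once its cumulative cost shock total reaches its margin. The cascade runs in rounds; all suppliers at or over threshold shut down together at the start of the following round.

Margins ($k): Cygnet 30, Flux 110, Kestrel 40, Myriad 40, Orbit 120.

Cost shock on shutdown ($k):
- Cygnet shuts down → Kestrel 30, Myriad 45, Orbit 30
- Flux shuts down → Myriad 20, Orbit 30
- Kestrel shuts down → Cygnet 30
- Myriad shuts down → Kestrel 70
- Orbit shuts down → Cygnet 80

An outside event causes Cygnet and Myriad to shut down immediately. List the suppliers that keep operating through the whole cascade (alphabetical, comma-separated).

Flux, Orbit

Round 1 — Cygnet, Myriad shut down (initial).
  Kestrel: +30+70 → 100 ≥ 40
  Orbit: +30 → 30 < 120
Round 2 — Kestrel shuts down.
No further shutdowns.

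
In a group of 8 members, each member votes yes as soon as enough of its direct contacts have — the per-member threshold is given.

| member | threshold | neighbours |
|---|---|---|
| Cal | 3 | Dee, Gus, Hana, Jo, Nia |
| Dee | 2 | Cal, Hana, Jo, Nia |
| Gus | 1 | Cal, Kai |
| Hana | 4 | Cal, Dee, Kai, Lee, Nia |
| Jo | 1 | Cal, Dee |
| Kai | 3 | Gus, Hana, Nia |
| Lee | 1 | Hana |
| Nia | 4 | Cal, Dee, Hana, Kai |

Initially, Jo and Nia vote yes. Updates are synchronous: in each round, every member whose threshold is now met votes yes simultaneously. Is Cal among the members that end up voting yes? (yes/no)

Round 1 — Jo, Nia vote yes (initial).
Round 2 — checking thresholds:
  Cal: 2 of 5 neighbours < 3, not yet.
  Dee: 2 of 4 neighbours ≥ 2, votes yes.
  Hana: 1 of 5 neighbours < 4, not yet.
  Kai: 1 of 3 neighbours < 3, not yet.
Round 3 — checking thresholds:
  Cal: 3 of 5 neighbours ≥ 3, votes yes.
  Hana: 2 of 5 neighbours < 4, not yet.
  Kai: 1 of 3 neighbours < 3, not yet.
Round 4 — checking thresholds:
  Gus: 1 of 2 neighbours ≥ 1, votes yes.
  Hana: 3 of 5 neighbours < 4, not yet.
  Kai: 1 of 3 neighbours < 3, not yet.
Round 5 — no new yes votes; cascade stops.

yes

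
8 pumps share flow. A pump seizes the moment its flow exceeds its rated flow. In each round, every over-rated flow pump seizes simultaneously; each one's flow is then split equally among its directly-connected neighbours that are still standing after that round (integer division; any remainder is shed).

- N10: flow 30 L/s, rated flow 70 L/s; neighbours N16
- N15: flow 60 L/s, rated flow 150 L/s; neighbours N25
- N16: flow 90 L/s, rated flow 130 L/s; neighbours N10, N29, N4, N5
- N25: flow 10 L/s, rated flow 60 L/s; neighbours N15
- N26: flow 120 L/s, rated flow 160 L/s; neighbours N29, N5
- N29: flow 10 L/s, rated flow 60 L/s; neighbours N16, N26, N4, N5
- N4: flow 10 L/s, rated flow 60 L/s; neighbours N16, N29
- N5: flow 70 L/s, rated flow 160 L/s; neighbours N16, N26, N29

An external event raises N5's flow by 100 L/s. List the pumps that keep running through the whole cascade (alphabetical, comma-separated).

N15, N25

Round 1 — N5 at 170 > 160. N5 seizes.
  N5 sheds 170 L/s to N16, N26, N29: 56 each (2 lost).
    N16: 90+56 = 146 > 130
    N26: 120+56 = 176 > 160
    N29: 10+56 = 66 > 60
Round 2 — N16, N26, N29 seize.
  N16 sheds 146 L/s to N10, N4: 73 each.
    N10: 30+73 = 103 > 70
    N4: 10+73 = 83 > 60
  N26 sheds 176 L/s: no online neighbours, lost.
  N29 sheds 66 L/s to N4: 66 each.
    N4: 83+66 = 149 > 60
Round 3 — N10, N4 seize.
  N10 sheds 103 L/s: no online neighbours, lost.
  N4 sheds 149 L/s: no online neighbours, lost.
No further seizures.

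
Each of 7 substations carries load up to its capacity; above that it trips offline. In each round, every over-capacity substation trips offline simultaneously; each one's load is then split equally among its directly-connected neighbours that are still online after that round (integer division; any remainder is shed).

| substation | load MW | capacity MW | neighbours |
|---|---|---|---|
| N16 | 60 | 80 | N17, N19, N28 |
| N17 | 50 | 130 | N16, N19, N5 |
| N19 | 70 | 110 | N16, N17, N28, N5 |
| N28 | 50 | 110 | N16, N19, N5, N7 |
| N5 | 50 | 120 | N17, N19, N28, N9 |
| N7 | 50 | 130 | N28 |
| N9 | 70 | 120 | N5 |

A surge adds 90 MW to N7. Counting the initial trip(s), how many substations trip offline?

Round 1 — N7 at 140 > 130. N7 trips offline.
  N7 sheds 140 MW to N28: 140 each.
    N28: 50+140 = 190 > 110
Round 2 — N28 trips offline.
  N28 sheds 190 MW to N16, N19, N5: 63 each (1 lost).
    N16: 60+63 = 123 > 80
    N19: 70+63 = 133 > 110
    N5: 50+63 = 113 ≤ 120
Round 3 — N16, N19 trip offline.
  N16 sheds 123 MW to N17: 123 each.
    N17: 50+123 = 173 > 130
  N19 sheds 133 MW to N17, N5: 66 each (1 lost).
    N17: 173+66 = 239 > 130
    N5: 113+66 = 179 > 120
Round 4 — N17, N5 trip offline.
  N17 sheds 239 MW: no online neighbours, lost.
  N5 sheds 179 MW to N9: 179 each.
    N9: 70+179 = 249 > 120
Round 5 — N9 trips offline.
  N9 sheds 249 MW: no online neighbours, lost.
No further trips.

7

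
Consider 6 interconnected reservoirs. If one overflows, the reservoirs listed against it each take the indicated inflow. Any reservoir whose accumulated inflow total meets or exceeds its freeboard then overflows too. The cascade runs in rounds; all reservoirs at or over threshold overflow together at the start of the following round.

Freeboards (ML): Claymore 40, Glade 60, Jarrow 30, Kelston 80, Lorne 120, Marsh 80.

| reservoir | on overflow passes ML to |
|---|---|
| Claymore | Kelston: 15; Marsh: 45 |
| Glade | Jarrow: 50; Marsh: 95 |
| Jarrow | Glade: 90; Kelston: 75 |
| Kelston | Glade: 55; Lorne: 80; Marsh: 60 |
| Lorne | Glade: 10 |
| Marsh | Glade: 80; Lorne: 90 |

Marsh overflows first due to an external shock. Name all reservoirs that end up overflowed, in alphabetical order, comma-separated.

Glade, Jarrow, Marsh

Round 1 — Marsh overflows (initial).
  Glade: +80 → 80 ≥ 60
  Lorne: +90 → 90 < 120
Round 2 — Glade overflows.
  Jarrow: +50 → 50 ≥ 30
Round 3 — Jarrow overflows.
  Kelston: +75 → 75 < 80
No further overflows.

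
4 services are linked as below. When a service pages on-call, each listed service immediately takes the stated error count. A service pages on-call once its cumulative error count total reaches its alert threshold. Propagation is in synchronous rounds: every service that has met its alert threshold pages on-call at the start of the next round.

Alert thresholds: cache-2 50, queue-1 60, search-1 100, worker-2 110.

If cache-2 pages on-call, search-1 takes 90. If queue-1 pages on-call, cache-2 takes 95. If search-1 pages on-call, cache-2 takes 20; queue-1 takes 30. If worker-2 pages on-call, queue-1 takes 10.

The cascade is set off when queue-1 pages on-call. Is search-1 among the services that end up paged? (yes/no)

no

Round 1 — queue-1 pages on-call (initial).
  cache-2: +95 → 95 ≥ 50
Round 2 — cache-2 pages on-call.
  search-1: +90 → 90 < 100
No further pages.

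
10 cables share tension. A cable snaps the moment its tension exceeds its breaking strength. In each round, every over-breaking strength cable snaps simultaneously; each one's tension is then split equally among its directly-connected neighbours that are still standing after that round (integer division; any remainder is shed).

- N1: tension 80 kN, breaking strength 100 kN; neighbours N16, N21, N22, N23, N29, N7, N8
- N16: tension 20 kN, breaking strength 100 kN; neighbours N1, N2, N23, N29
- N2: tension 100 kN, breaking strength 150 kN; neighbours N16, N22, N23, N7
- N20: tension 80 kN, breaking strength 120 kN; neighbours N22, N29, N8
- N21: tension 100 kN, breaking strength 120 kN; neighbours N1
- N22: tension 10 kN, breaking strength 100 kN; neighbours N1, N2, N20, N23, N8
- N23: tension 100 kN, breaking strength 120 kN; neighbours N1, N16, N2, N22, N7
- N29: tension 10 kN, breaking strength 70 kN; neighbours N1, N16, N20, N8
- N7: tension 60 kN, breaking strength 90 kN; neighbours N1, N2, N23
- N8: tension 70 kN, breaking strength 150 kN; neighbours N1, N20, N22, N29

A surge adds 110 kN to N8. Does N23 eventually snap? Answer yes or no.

Round 1 — N8 at 180 > 150. N8 snaps.
  N8 sheds 180 kN to N1, N20, N22, N29: 45 each.
    N1: 80+45 = 125 > 100
    N20: 80+45 = 125 > 120
    N22: 10+45 = 55 ≤ 100
    N29: 10+45 = 55 ≤ 70
Round 2 — N1, N20 snap.
  N1 sheds 125 kN to N16, N21, N22, N23, N29, N7: 20 each (5 lost).
    N16: 20+20 = 40 ≤ 100
    N21: 100+20 = 120 ≤ 120
    N22: 55+20 = 75 ≤ 100
    N23: 100+20 = 120 ≤ 120
    N29: 55+20 = 75 > 70
    N7: 60+20 = 80 ≤ 90
  N20 sheds 125 kN to N22, N29: 62 each (1 lost).
    N22: 75+62 = 137 > 100
    N29: 75+62 = 137 > 70
Round 3 — N22, N29 snap.
  N22 sheds 137 kN to N2, N23: 68 each (1 lost).
    N2: 100+68 = 168 > 150
    N23: 120+68 = 188 > 120
  N29 sheds 137 kN to N16: 137 each.
    N16: 40+137 = 177 > 100
Round 4 — N16, N2, N23 snap.
  N16 sheds 177 kN: no online neighbours, lost.
  N2 sheds 168 kN to N7: 168 each.
    N7: 80+168 = 248 > 90
  N23 sheds 188 kN to N7: 188 each.
    N7: 248+188 = 436 > 90
Round 5 — N7 snaps.
  N7 sheds 436 kN: no online neighbours, lost.
No further breaks.

yes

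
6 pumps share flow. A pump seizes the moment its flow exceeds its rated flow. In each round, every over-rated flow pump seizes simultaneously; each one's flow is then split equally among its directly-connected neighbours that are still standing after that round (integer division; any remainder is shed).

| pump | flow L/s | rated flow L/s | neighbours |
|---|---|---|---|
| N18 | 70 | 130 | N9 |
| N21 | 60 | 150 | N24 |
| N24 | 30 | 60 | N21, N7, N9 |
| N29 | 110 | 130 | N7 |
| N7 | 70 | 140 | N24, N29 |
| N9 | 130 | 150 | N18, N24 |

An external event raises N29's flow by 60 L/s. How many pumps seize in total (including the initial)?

6

Round 1 — N29 at 170 > 130. N29 seizes.
  N29 sheds 170 L/s to N7: 170 each.
    N7: 70+170 = 240 > 140
Round 2 — N7 seizes.
  N7 sheds 240 L/s to N24: 240 each.
    N24: 30+240 = 270 > 60
Round 3 — N24 seizes.
  N24 sheds 270 L/s to N21, N9: 135 each.
    N21: 60+135 = 195 > 150
    N9: 130+135 = 265 > 150
Round 4 — N21, N9 seize.
  N21 sheds 195 L/s: no online neighbours, lost.
  N9 sheds 265 L/s to N18: 265 each.
    N18: 70+265 = 335 > 130
Round 5 — N18 seizes.
  N18 sheds 335 L/s: no online neighbours, lost.
No further seizures.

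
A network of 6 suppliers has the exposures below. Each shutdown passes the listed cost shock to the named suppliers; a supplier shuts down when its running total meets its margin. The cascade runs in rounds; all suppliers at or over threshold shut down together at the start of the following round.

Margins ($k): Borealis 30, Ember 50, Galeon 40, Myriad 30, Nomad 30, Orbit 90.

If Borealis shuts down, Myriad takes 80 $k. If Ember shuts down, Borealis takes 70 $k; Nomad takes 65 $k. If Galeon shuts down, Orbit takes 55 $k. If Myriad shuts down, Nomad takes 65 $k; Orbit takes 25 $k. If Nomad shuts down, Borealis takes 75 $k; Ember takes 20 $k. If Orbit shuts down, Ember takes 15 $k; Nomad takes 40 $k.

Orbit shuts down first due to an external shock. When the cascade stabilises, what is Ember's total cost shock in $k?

Round 1 — Orbit shuts down (initial).
  Ember: +15 → 15 < 50
  Nomad: +40 → 40 ≥ 30
Round 2 — Nomad shuts down.
  Borealis: +75 → 75 ≥ 30
  Ember: +20 → 35 < 50
Round 3 — Borealis shuts down.
  Myriad: +80 → 80 ≥ 30
Round 4 — Myriad shuts down.
No further shutdowns.

35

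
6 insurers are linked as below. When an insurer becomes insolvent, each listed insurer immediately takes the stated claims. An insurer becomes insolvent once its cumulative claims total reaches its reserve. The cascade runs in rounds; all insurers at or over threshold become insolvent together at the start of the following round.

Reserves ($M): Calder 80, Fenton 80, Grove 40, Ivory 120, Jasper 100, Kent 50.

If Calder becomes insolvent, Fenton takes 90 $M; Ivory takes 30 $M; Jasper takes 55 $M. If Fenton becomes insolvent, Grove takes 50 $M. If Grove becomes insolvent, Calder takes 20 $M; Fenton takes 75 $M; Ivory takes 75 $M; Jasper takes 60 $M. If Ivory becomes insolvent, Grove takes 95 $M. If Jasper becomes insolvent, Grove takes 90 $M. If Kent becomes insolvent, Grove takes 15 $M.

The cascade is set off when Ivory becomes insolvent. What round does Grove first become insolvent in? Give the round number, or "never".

Round 1 — Ivory becomes insolvent (initial).
  Grove: +95 → 95 ≥ 40
Round 2 — Grove becomes insolvent.
  Calder: +20 → 20 < 80
  Fenton: +75 → 75 < 80
  Jasper: +60 → 60 < 100
No further insolvencies.

2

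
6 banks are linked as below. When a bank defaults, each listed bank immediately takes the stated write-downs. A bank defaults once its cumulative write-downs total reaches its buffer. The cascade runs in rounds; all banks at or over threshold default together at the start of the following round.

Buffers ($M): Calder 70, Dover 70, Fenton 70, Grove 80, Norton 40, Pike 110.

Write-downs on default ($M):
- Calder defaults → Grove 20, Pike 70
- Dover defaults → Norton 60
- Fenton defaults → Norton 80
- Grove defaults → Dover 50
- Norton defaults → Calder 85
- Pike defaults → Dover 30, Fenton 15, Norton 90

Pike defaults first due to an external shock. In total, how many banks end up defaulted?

3

Round 1 — Pike defaults (initial).
  Dover: +30 → 30 < 70
  Fenton: +15 → 15 < 70
  Norton: +90 → 90 ≥ 40
Round 2 — Norton defaults.
  Calder: +85 → 85 ≥ 70
Round 3 — Calder defaults.
  Grove: +20 → 20 < 80
No further defaults.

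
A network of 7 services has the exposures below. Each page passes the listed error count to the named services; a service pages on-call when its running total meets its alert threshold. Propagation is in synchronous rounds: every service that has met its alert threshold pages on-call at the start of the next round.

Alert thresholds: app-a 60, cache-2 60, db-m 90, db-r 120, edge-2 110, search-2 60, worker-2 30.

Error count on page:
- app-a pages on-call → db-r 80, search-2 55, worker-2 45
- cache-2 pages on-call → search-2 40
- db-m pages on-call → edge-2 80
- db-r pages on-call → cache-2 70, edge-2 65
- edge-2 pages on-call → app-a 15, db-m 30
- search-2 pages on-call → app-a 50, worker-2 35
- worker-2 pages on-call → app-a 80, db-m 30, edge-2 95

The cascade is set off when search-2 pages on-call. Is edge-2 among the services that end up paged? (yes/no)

Round 1 — search-2 pages on-call (initial).
  app-a: +50 → 50 < 60
  worker-2: +35 → 35 ≥ 30
Round 2 — worker-2 pages on-call.
  app-a: +80 → 130 ≥ 60
  db-m: +30 → 30 < 90
  edge-2: +95 → 95 < 110
Round 3 — app-a pages on-call.
  db-r: +80 → 80 < 120
No further pages.

no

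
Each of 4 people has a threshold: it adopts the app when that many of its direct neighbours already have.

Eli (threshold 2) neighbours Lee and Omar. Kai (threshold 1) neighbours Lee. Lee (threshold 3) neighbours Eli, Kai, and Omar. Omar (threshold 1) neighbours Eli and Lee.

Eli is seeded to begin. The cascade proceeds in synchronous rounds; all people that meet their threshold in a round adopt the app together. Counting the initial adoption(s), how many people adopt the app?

2

Round 1 — Eli adopts the app (initial).
Round 2 — checking thresholds:
  Lee: 1 of 3 neighbours < 3, holds.
  Omar: 1 of 2 neighbours ≥ 1, adopts the app.
Round 3 — no new adoptions; cascade stops.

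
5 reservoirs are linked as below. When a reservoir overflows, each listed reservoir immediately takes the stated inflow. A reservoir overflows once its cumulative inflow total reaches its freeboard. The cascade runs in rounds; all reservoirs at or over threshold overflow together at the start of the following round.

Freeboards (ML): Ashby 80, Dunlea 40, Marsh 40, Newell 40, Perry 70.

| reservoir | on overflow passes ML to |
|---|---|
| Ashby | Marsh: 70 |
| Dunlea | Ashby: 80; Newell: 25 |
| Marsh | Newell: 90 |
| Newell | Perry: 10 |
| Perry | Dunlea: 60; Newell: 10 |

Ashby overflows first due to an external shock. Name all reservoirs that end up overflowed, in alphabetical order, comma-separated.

Ashby, Marsh, Newell

Round 1 — Ashby overflows (initial).
  Marsh: +70 → 70 ≥ 40
Round 2 — Marsh overflows.
  Newell: +90 → 90 ≥ 40
Round 3 — Newell overflows.
  Perry: +10 → 10 < 70
No further overflows.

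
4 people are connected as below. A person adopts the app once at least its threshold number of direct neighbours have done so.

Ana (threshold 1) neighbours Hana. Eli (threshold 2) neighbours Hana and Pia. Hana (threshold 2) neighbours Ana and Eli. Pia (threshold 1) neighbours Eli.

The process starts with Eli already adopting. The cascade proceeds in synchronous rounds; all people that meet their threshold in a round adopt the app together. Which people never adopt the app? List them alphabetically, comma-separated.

Round 1 — Eli adopts the app (initial).
Round 2 — checking thresholds:
  Hana: 1 of 2 neighbours < 2, below threshold.
  Pia: 1 of 1 neighbours ≥ 1, adopts the app.
Round 3 — no new adoptions; cascade stops.

Ana, Hana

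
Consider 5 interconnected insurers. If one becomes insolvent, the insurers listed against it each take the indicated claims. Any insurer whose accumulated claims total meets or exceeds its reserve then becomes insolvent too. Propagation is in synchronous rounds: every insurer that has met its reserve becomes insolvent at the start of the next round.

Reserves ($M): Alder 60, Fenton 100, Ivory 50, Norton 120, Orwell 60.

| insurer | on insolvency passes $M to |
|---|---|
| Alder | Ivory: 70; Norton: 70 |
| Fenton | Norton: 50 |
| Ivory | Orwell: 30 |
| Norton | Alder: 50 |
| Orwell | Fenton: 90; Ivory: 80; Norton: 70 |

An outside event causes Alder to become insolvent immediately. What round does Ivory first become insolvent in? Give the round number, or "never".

2

Round 1 — Alder becomes insolvent (initial).
  Ivory: +70 → 70 ≥ 50
  Norton: +70 → 70 < 120
Round 2 — Ivory becomes insolvent.
  Orwell: +30 → 30 < 60
No further insolvencies.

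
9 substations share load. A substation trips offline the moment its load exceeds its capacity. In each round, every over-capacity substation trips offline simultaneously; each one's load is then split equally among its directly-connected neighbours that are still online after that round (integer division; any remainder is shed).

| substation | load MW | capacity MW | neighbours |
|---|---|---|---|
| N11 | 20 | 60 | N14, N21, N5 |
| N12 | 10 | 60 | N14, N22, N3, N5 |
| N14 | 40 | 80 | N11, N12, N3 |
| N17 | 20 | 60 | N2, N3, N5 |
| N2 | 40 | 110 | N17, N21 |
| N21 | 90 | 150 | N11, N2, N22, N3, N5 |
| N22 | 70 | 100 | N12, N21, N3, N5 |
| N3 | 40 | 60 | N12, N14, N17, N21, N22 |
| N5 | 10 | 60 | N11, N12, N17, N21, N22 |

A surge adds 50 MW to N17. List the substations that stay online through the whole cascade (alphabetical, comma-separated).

N11, N12, N14, N2, N21, N22, N5

Round 1 — N17 at 70 > 60. N17 trips offline.
  N17 sheds 70 MW to N2, N3, N5: 23 each (1 lost).
    N2: 40+23 = 63 ≤ 110
    N3: 40+23 = 63 > 60
    N5: 10+23 = 33 ≤ 60
Round 2 — N3 trips offline.
  N3 sheds 63 MW to N12, N14, N21, N22: 15 each (3 lost).
    N12: 10+15 = 25 ≤ 60
    N14: 40+15 = 55 ≤ 80
    N21: 90+15 = 105 ≤ 150
    N22: 70+15 = 85 ≤ 100
No further trips.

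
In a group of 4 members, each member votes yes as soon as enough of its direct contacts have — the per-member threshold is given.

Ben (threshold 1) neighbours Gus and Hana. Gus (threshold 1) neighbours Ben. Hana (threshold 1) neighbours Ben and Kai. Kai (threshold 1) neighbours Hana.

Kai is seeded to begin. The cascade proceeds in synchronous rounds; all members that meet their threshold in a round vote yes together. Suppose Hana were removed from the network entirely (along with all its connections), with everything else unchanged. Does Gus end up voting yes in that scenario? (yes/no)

no

With Hana removed:
Round 1 — Kai votes yes (initial).
Round 2 — no new yes votes; cascade stops.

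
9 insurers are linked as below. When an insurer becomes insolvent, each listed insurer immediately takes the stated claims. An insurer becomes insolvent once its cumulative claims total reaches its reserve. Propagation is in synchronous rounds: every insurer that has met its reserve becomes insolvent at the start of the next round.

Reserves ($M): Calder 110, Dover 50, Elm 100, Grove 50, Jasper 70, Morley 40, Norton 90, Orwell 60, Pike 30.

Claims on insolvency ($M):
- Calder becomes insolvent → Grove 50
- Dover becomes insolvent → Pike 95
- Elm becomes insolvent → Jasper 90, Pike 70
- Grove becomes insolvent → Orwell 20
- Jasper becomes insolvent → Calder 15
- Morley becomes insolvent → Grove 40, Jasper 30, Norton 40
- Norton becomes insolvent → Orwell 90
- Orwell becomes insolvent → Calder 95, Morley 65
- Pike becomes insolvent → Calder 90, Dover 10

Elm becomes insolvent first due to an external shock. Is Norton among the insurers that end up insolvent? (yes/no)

Round 1 — Elm becomes insolvent (initial).
  Jasper: +90 → 90 ≥ 70
  Pike: +70 → 70 ≥ 30
Round 2 — Jasper, Pike become insolvent.
  Calder: +15+90 → 105 < 110
  Dover: +10 → 10 < 50
No further insolvencies.

no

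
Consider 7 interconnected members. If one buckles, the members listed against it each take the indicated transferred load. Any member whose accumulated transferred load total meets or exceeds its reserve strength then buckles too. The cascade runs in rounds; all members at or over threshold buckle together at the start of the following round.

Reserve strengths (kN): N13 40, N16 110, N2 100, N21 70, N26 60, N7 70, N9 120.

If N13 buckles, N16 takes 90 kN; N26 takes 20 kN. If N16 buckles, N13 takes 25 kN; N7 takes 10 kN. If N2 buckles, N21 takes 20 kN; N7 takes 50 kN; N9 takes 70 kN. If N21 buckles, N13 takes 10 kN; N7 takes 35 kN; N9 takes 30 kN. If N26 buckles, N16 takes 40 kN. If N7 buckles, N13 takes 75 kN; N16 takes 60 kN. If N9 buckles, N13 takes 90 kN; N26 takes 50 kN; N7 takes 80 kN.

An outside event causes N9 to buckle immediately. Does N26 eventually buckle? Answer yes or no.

Round 1 — N9 buckles (initial).
  N13: +90 → 90 ≥ 40
  N26: +50 → 50 < 60
  N7: +80 → 80 ≥ 70
Round 2 — N13, N7 buckle.
  N16: +90+60 → 150 ≥ 110
  N26: +20 → 70 ≥ 60
Round 3 — N16, N26 buckle.
No further bucklings.

yes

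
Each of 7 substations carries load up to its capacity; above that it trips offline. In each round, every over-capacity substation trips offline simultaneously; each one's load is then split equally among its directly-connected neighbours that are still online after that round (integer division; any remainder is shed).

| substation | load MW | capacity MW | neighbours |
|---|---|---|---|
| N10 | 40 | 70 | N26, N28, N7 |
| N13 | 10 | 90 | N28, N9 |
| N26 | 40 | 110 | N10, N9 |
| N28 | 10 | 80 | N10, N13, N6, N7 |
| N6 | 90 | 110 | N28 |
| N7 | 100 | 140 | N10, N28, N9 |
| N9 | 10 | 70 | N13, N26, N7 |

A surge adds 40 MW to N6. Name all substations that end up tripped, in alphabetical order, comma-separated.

Round 1 — N6 at 130 > 110. N6 trips offline.
  N6 sheds 130 MW to N28: 130 each.
    N28: 10+130 = 140 > 80
Round 2 — N28 trips offline.
  N28 sheds 140 MW to N10, N13, N7: 46 each (2 lost).
    N10: 40+46 = 86 > 70
    N13: 10+46 = 56 ≤ 90
    N7: 100+46 = 146 > 140
Round 3 — N10, N7 trip offline.
  N10 sheds 86 MW to N26: 86 each.
    N26: 40+86 = 126 > 110
  N7 sheds 146 MW to N9: 146 each.
    N9: 10+146 = 156 > 70
Round 4 — N26, N9 trip offline.
  N26 sheds 126 MW: no online neighbours, lost.
  N9 sheds 156 MW to N13: 156 each.
    N13: 56+156 = 212 > 90
Round 5 — N13 trips offline.
  N13 sheds 212 MW: no online neighbours, lost.
No further trips.

N10, N13, N26, N28, N6, N7, N9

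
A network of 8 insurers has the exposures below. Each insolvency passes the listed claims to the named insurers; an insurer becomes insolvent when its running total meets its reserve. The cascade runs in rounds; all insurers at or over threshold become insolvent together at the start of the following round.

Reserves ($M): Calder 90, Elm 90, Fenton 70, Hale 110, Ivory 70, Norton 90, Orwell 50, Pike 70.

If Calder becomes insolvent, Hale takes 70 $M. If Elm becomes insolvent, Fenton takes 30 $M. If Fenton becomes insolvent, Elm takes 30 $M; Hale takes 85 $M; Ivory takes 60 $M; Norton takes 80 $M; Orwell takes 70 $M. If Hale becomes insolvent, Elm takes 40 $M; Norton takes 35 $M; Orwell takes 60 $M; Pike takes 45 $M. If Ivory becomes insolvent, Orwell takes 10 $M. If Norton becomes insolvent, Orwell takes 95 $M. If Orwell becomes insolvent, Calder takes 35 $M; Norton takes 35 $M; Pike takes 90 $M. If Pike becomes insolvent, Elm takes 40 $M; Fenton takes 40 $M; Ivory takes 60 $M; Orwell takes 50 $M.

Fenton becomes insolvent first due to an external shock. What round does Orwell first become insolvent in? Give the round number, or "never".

2

Round 1 — Fenton becomes insolvent (initial).
  Elm: +30 → 30 < 90
  Hale: +85 → 85 < 110
  Ivory: +60 → 60 < 70
  Norton: +80 → 80 < 90
  Orwell: +70 → 70 ≥ 50
Round 2 — Orwell becomes insolvent.
  Calder: +35 → 35 < 90
  Norton: +35 → 115 ≥ 90
  Pike: +90 → 90 ≥ 70
Round 3 — Norton, Pike become insolvent.
  Elm: +40 → 70 < 90
  Ivory: +60 → 120 ≥ 70
Round 4 — Ivory becomes insolvent.
No further insolvencies.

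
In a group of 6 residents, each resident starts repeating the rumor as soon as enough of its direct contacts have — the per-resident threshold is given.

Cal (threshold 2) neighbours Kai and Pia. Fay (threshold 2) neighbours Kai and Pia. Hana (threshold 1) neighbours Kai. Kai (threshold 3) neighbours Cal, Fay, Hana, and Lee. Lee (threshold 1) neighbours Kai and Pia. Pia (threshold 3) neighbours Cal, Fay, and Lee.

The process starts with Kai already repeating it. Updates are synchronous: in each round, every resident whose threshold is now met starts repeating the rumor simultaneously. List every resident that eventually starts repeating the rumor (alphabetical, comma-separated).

Hana, Kai, Lee

Round 1 — Kai starts repeating the rumor (initial).
Round 2 — checking thresholds:
  Cal: 1 of 2 neighbours < 2, not yet.
  Fay: 1 of 2 neighbours < 2, not yet.
  Hana: 1 of 1 neighbours ≥ 1, starts repeating the rumor.
  Lee: 1 of 2 neighbours ≥ 1, starts repeating the rumor.
Round 3 — no new spreads; cascade stops.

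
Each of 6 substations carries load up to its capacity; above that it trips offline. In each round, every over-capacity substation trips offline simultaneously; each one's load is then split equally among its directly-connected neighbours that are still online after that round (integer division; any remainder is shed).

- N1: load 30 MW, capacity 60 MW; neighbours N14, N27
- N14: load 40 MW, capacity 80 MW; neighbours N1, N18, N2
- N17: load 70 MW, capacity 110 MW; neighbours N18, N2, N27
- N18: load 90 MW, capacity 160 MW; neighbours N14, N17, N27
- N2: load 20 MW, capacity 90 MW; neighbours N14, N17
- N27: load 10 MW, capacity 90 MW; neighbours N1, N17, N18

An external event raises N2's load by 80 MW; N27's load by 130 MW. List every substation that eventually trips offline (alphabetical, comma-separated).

N1, N14, N17, N18, N2, N27

Round 1 — N2 at 100 > 90; N27 at 140 > 90. N2, N27 trip offline.
  N2 sheds 100 MW to N14, N17: 50 each.
    N14: 40+50 = 90 > 80
    N17: 70+50 = 120 > 110
  N27 sheds 140 MW to N1, N17, N18: 46 each (2 lost).
    N1: 30+46 = 76 > 60
    N17: 120+46 = 166 > 110
    N18: 90+46 = 136 ≤ 160
Round 2 — N1, N14, N17 trip offline.
  N1 sheds 76 MW: no online neighbours, lost.
  N14 sheds 90 MW to N18: 90 each.
    N18: 136+90 = 226 > 160
  N17 sheds 166 MW to N18: 166 each.
    N18: 226+166 = 392 > 160
Round 3 — N18 trips offline.
  N18 sheds 392 MW: no online neighbours, lost.
No further trips.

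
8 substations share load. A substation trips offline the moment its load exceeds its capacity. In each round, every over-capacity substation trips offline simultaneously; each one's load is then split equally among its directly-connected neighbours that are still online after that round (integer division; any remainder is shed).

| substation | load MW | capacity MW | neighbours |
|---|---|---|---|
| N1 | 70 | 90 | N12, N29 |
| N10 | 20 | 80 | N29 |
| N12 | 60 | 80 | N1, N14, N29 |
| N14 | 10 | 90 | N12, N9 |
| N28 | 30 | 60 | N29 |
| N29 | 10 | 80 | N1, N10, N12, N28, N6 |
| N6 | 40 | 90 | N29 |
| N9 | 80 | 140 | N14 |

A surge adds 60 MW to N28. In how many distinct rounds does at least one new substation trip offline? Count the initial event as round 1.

Round 1 — N28 at 90 > 60. N28 trips offline.
  N28 sheds 90 MW to N29: 90 each.
    N29: 10+90 = 100 > 80
Round 2 — N29 trips offline.
  N29 sheds 100 MW to N1, N10, N12, N6: 25 each.
    N1: 70+25 = 95 > 90
    N10: 20+25 = 45 ≤ 80
    N12: 60+25 = 85 > 80
    N6: 40+25 = 65 ≤ 90
Round 3 — N1, N12 trip offline.
  N1 sheds 95 MW: no online neighbours, lost.
  N12 sheds 85 MW to N14: 85 each.
    N14: 10+85 = 95 > 90
Round 4 — N14 trips offline.
  N14 sheds 95 MW to N9: 95 each.
    N9: 80+95 = 175 > 140
Round 5 — N9 trips offline.
  N9 sheds 175 MW: no online neighbours, lost.
No further trips.

5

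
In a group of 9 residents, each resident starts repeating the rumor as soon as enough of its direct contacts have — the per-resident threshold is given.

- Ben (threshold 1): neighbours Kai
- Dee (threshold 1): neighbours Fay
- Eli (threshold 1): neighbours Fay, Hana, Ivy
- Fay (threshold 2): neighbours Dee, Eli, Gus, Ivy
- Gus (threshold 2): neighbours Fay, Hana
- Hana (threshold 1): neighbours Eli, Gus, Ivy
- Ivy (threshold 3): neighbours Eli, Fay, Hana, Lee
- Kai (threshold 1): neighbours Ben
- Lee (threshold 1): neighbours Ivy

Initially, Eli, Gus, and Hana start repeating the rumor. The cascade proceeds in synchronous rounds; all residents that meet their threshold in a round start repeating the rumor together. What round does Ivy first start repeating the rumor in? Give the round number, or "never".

3

Round 1 — Eli, Gus, Hana start repeating the rumor (initial).
Round 2 — checking thresholds:
  Fay: 2 of 4 neighbours ≥ 2, starts repeating the rumor.
  Ivy: 2 of 4 neighbours < 3, not yet.
Round 3 — checking thresholds:
  Dee: 1 of 1 neighbours ≥ 1, starts repeating the rumor.
  Ivy: 3 of 4 neighbours ≥ 3, starts repeating the rumor.
Round 4 — checking thresholds:
  Lee: 1 of 1 neighbours ≥ 1, starts repeating the rumor.
Round 5 — no new spreads; cascade stops.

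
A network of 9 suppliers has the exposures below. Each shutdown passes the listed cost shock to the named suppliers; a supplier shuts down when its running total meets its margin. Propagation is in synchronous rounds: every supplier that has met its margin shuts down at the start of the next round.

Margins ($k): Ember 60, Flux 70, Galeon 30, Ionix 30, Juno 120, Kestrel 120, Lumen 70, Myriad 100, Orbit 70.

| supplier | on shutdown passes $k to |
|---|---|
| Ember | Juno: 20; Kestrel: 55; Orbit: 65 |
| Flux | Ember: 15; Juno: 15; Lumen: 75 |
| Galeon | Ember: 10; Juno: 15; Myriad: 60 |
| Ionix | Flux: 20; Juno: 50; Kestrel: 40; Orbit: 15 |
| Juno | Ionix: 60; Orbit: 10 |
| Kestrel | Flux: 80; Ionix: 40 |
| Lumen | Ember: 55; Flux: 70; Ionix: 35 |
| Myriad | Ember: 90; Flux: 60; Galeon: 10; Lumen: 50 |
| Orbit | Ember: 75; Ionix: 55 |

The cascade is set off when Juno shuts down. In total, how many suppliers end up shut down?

2

Round 1 — Juno shuts down (initial).
  Ionix: +60 → 60 ≥ 30
  Orbit: +10 → 10 < 70
Round 2 — Ionix shuts down.
  Flux: +20 → 20 < 70
  Kestrel: +40 → 40 < 120
  Orbit: +15 → 25 < 70
No further shutdowns.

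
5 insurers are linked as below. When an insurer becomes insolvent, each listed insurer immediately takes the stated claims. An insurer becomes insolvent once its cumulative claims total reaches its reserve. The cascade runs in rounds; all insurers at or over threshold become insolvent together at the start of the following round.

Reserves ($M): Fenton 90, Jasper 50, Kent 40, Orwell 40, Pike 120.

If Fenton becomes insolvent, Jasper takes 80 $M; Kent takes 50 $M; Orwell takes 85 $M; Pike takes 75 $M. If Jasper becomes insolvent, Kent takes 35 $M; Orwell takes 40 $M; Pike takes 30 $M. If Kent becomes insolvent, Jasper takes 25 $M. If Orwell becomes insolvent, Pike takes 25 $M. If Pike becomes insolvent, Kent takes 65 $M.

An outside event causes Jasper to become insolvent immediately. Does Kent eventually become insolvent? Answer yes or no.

no

Round 1 — Jasper becomes insolvent (initial).
  Kent: +35 → 35 < 40
  Orwell: +40 → 40 ≥ 40
  Pike: +30 → 30 < 120
Round 2 — Orwell becomes insolvent.
  Pike: +25 → 55 < 120
No further insolvencies.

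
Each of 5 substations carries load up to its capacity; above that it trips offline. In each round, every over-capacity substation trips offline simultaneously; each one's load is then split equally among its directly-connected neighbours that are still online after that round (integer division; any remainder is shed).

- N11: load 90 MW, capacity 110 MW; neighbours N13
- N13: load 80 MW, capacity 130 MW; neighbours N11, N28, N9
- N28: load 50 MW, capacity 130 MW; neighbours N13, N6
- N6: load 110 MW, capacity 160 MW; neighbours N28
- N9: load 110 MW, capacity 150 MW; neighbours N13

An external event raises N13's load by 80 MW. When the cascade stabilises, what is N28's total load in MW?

103

Round 1 — N13 at 160 > 130. N13 trips offline.
  N13 sheds 160 MW to N11, N28, N9: 53 each (1 lost).
    N11: 90+53 = 143 > 110
    N28: 50+53 = 103 ≤ 130
    N9: 110+53 = 163 > 150
Round 2 — N11, N9 trip offline.
  N11 sheds 143 MW: no online neighbours, lost.
  N9 sheds 163 MW: no online neighbours, lost.
No further trips.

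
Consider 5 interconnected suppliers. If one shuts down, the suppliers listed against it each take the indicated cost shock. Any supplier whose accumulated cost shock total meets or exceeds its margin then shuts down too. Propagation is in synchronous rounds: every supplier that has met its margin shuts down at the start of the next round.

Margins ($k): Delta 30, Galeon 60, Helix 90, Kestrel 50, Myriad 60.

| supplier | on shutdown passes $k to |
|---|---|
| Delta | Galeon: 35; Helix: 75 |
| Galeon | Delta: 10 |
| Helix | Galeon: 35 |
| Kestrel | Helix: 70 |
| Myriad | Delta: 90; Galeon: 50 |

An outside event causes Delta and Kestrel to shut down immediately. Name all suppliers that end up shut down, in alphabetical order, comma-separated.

Delta, Galeon, Helix, Kestrel

Round 1 — Delta, Kestrel shut down (initial).
  Galeon: +35 → 35 < 60
  Helix: +75+70 → 145 ≥ 90
Round 2 — Helix shuts down.
  Galeon: +35 → 70 ≥ 60
Round 3 — Galeon shuts down.
No further shutdowns.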